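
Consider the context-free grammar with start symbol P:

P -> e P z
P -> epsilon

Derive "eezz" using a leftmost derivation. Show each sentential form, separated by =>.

P=>ePz=>eePzz=>eezz

P => ePz   [P -> e P z]
ePz => eePzz   [P -> e P z]
eePzz => eezz   [P -> epsilon]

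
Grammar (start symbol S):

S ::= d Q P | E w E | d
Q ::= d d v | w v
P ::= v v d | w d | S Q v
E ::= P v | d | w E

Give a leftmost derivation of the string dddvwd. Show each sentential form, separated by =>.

S => dQP   [S ::= d Q P]
dQP => dddvP   [Q ::= d d v]
dddvP => dddvwd   [P ::= w d]

S => dQP => dddvP => dddvwd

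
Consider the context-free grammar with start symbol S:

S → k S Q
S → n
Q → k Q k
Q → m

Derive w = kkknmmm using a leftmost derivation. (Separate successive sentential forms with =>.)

S=>kSQ=>kkSQQ=>kkkSQQQ=>kkknQQQ=>kkknmQQ=>kkknmmQ=>kkknmmm

S => kSQ   [S → k S Q]
kSQ => kkSQQ   [S → k S Q]
kkSQQ => kkkSQQQ   [S → k S Q]
kkkSQQQ => kkknQQQ   [S → n]
kkknQQQ => kkknmQQ   [Q → m]
kkknmQQ => kkknmmQ   [Q → m]
kkknmmQ => kkknmmm   [Q → m]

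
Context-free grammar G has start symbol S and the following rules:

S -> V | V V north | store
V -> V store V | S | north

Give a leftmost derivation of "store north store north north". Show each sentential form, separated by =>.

S => V V north => S V north => store V north => store V store V north => store north store V north => store north store north north

S => V V north   [S -> V V north]
V V north => S V north   [V -> S]
S V north => store V north   [S -> store]
store V north => store V store V north   [V -> V store V]
store V store V north => store north store V north   [V -> north]
store north store V north => store north store north north   [V -> north]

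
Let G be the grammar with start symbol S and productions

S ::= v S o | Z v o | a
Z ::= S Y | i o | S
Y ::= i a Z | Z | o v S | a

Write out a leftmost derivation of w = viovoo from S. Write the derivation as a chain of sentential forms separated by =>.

S => vSo => vZvoo => viovoo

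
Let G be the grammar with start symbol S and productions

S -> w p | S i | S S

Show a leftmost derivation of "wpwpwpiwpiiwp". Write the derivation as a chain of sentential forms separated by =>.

S => SS => SSS => SSSS => wpSSS => wpSiSS => wpSSiSS => wpwpSiSS => wpwpwpiSS => wpwpwpiSiS => wpwpwpiSiiS => wpwpwpiwpiiS => wpwpwpiwpiiwp

S => SS   [S -> S S]
SS => SSS   [S -> S S]
SSS => SSSS   [S -> S S]
SSSS => wpSSS   [S -> w p]
wpSSS => wpSiSS   [S -> S i]
wpSiSS => wpSSiSS   [S -> S S]
wpSSiSS => wpwpSiSS   [S -> w p]
wpwpSiSS => wpwpwpiSS   [S -> w p]
wpwpwpiSS => wpwpwpiSiS   [S -> S i]
wpwpwpiSiS => wpwpwpiSiiS   [S -> S i]
wpwpwpiSiiS => wpwpwpiwpiiS   [S -> w p]
wpwpwpiwpiiS => wpwpwpiwpiiwp   [S -> w p]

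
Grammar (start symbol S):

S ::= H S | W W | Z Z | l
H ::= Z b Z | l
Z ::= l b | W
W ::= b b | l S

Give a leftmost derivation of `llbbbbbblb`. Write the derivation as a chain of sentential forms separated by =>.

S => ZZ => WZ => lSZ => lZZZ => lWZZ => llSZZ => llWWZZ => llbbWZZ => llbbbbZZ => llbbbbWZ => llbbbbbbZ => llbbbbbblb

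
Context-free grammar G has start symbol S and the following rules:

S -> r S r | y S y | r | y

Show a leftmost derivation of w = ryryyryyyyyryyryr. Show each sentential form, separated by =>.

S => rSr => rySyr => ryrSryr => ryrySyryr => ryryySyyryr => ryryyrSryyryr => ryryyrySyryyryr => ryryyryySyyryyryr => ryryyryyyyyryyryr

S => rSr   [S -> r S r]
rSr => rySyr   [S -> y S y]
rySyr => ryrSryr   [S -> r S r]
ryrSryr => ryrySyryr   [S -> y S y]
ryrySyryr => ryryySyyryr   [S -> y S y]
ryryySyyryr => ryryyrSryyryr   [S -> r S r]
ryryyrSryyryr => ryryyrySyryyryr   [S -> y S y]
ryryyrySyryyryr => ryryyryySyyryyryr   [S -> y S y]
ryryyryySyyryyryr => ryryyryyyyyryyryr   [S -> y]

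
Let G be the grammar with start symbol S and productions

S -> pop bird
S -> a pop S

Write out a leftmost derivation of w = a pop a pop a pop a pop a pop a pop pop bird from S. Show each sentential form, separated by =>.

S => a pop S   [S -> a pop S]
a pop S => a pop a pop S   [S -> a pop S]
a pop a pop S => a pop a pop a pop S   [S -> a pop S]
a pop a pop a pop S => a pop a pop a pop a pop S   [S -> a pop S]
a pop a pop a pop a pop S => a pop a pop a pop a pop a pop S   [S -> a pop S]
a pop a pop a pop a pop a pop S => a pop a pop a pop a pop a pop a pop S   [S -> a pop S]
a pop a pop a pop a pop a pop a pop S => a pop a pop a pop a pop a pop a pop pop bird   [S -> pop bird]

S => a pop S => a pop a pop S => a pop a pop a pop S => a pop a pop a pop a pop S => a pop a pop a pop a pop a pop S => a pop a pop a pop a pop a pop a pop S => a pop a pop a pop a pop a pop a pop pop bird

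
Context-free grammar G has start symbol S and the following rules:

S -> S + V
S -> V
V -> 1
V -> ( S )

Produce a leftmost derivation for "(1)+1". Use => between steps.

S => S+V => V+V => (S)+V => (V)+V => (1)+V => (1)+1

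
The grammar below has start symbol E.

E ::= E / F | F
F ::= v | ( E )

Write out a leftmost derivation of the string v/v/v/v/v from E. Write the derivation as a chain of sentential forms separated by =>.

E => E/F => E/F/F => E/F/F/F => E/F/F/F/F => F/F/F/F/F => v/F/F/F/F => v/v/F/F/F => v/v/v/F/F => v/v/v/v/F => v/v/v/v/v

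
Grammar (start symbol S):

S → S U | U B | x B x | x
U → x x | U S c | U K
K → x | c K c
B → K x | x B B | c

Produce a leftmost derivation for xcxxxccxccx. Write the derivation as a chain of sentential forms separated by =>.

S => SU   [S → S U]
SU => xBxU   [S → x B x]
xBxU => xcxU   [B → c]
xcxU => xcxUK   [U → U K]
xcxUK => xcxUKK   [U → U K]
xcxUKK => xcxxxKK   [U → x x]
xcxxxKK => xcxxxcKcK   [K → c K c]
xcxxxcKcK => xcxxxccKccK   [K → c K c]
xcxxxccKccK => xcxxxccxccK   [K → x]
xcxxxccxccK => xcxxxccxccx   [K → x]

S => SU => xBxU => xcxU => xcxUK => xcxUKK => xcxxxKK => xcxxxcKcK => xcxxxccKccK => xcxxxccxccK => xcxxxccxccx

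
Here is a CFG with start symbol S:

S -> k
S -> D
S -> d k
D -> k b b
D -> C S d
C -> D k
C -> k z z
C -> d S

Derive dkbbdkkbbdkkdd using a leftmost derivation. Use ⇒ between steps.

S ⇒ D ⇒ CSd ⇒ dSSd ⇒ dDSd ⇒ dkbbSd ⇒ dkbbDd ⇒ dkbbCSdd ⇒ dkbbDkSdd ⇒ dkbbCSdkSdd ⇒ dkbbdSSdkSdd ⇒ dkbbdkSdkSdd ⇒ dkbbdkDdkSdd ⇒ dkbbdkkbbdkSdd ⇒ dkbbdkkbbdkkdd

S ⇒ D   [S -> D]
D ⇒ CSd   [D -> C S d]
CSd ⇒ dSSd   [C -> d S]
dSSd ⇒ dDSd   [S -> D]
dDSd ⇒ dkbbSd   [D -> k b b]
dkbbSd ⇒ dkbbDd   [S -> D]
dkbbDd ⇒ dkbbCSdd   [D -> C S d]
dkbbCSdd ⇒ dkbbDkSdd   [C -> D k]
dkbbDkSdd ⇒ dkbbCSdkSdd   [D -> C S d]
dkbbCSdkSdd ⇒ dkbbdSSdkSdd   [C -> d S]
dkbbdSSdkSdd ⇒ dkbbdkSdkSdd   [S -> k]
dkbbdkSdkSdd ⇒ dkbbdkDdkSdd   [S -> D]
dkbbdkDdkSdd ⇒ dkbbdkkbbdkSdd   [D -> k b b]
dkbbdkkbbdkSdd ⇒ dkbbdkkbbdkkdd   [S -> k]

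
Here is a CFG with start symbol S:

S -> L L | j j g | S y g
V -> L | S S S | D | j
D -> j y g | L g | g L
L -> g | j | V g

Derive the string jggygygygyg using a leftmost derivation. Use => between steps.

S => Syg => Sygyg => Sygygyg => Sygygygyg => LLygygygyg => VgLygygygyg => jgLygygygyg => jggygygygyg

S => Syg   [S -> S y g]
Syg => Sygyg   [S -> S y g]
Sygyg => Sygygyg   [S -> S y g]
Sygygyg => Sygygygyg   [S -> S y g]
Sygygygyg => LLygygygyg   [S -> L L]
LLygygygyg => VgLygygygyg   [L -> V g]
VgLygygygyg => jgLygygygyg   [V -> j]
jgLygygygyg => jggygygygyg   [L -> g]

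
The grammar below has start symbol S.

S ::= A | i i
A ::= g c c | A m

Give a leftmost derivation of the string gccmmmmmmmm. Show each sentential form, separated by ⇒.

S ⇒ A   [S ::= A]
A ⇒ Am   [A ::= A m]
Am ⇒ Amm   [A ::= A m]
Amm ⇒ Ammm   [A ::= A m]
Ammm ⇒ Ammmm   [A ::= A m]
Ammmm ⇒ Ammmmm   [A ::= A m]
Ammmmm ⇒ Ammmmmm   [A ::= A m]
Ammmmmm ⇒ Ammmmmmm   [A ::= A m]
Ammmmmmm ⇒ Ammmmmmmm   [A ::= A m]
Ammmmmmmm ⇒ gccmmmmmmmm   [A ::= g c c]

S ⇒ A ⇒ Am ⇒ Amm ⇒ Ammm ⇒ Ammmm ⇒ Ammmmm ⇒ Ammmmmm ⇒ Ammmmmmm ⇒ Ammmmmmmm ⇒ gccmmmmmmmm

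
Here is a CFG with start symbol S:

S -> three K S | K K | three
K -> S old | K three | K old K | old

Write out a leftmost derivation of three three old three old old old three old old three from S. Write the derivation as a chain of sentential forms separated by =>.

S => three K S   [S -> three K S]
three K S => three S old S   [K -> S old]
three S old S => three K K old S   [S -> K K]
three K K old S => three K three K old S   [K -> K three]
three K three K old S => three K old K three K old S   [K -> K old K]
three K old K three K old S => three S old old K three K old S   [K -> S old]
three S old old K three K old S => three three K S old old K three K old S   [S -> three K S]
three three K S old old K three K old S => three three old S old old K three K old S   [K -> old]
three three old S old old K three K old S => three three old three old old K three K old S   [S -> three]
three three old three old old K three K old S => three three old three old old old three K old S   [K -> old]
three three old three old old old three K old S => three three old three old old old three old old S   [K -> old]
three three old three old old old three old old S => three three old three old old old three old old three   [S -> three]

S => three K S => three S old S => three K K old S => three K three K old S => three K old K three K old S => three S old old K three K old S => three three K S old old K three K old S => three three old S old old K three K old S => three three old three old old K three K old S => three three old three old old old three K old S => three three old three old old old three old old S => three three old three old old old three old old three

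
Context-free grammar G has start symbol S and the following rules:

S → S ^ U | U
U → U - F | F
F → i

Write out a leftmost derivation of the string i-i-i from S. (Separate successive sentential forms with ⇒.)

S⇒U⇒U-F⇒U-F-F⇒F-F-F⇒i-F-F⇒i-i-F⇒i-i-i

S ⇒ U   [S → U]
U ⇒ U-F   [U → U - F]
U-F ⇒ U-F-F   [U → U - F]
U-F-F ⇒ F-F-F   [U → F]
F-F-F ⇒ i-F-F   [F → i]
i-F-F ⇒ i-i-F   [F → i]
i-i-F ⇒ i-i-i   [F → i]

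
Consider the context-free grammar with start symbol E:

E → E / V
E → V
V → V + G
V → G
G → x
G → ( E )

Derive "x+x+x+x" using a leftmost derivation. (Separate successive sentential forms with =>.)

E => V => V+G => V+G+G => V+G+G+G => G+G+G+G => x+G+G+G => x+x+G+G => x+x+x+G => x+x+x+x

E => V   [E → V]
V => V+G   [V → V + G]
V+G => V+G+G   [V → V + G]
V+G+G => V+G+G+G   [V → V + G]
V+G+G+G => G+G+G+G   [V → G]
G+G+G+G => x+G+G+G   [G → x]
x+G+G+G => x+x+G+G   [G → x]
x+x+G+G => x+x+x+G   [G → x]
x+x+x+G => x+x+x+x   [G → x]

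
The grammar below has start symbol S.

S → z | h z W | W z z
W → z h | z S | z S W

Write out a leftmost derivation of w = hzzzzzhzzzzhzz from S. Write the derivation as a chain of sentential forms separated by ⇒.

S ⇒ hzW ⇒ hzzSW ⇒ hzzWzzW ⇒ hzzzSWzzW ⇒ hzzzzWzzW ⇒ hzzzzzhzzW ⇒ hzzzzzhzzzS ⇒ hzzzzzhzzzWzz ⇒ hzzzzzhzzzzhzz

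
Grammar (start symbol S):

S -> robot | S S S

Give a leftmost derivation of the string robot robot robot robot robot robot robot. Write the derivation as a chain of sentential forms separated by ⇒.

S ⇒ S S S   [S -> S S S]
S S S ⇒ S S S S S   [S -> S S S]
S S S S S ⇒ S S S S S S S   [S -> S S S]
S S S S S S S ⇒ robot S S S S S S   [S -> robot]
robot S S S S S S ⇒ robot robot S S S S S   [S -> robot]
robot robot S S S S S ⇒ robot robot robot S S S S   [S -> robot]
robot robot robot S S S S ⇒ robot robot robot robot S S S   [S -> robot]
robot robot robot robot S S S ⇒ robot robot robot robot robot S S   [S -> robot]
robot robot robot robot robot S S ⇒ robot robot robot robot robot robot S   [S -> robot]
robot robot robot robot robot robot S ⇒ robot robot robot robot robot robot robot   [S -> robot]

S ⇒ S S S ⇒ S S S S S ⇒ S S S S S S S ⇒ robot S S S S S S ⇒ robot robot S S S S S ⇒ robot robot robot S S S S ⇒ robot robot robot robot S S S ⇒ robot robot robot robot robot S S ⇒ robot robot robot robot robot robot S ⇒ robot robot robot robot robot robot robot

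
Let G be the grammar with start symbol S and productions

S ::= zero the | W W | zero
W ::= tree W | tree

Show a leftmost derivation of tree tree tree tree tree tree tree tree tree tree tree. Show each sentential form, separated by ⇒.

S ⇒ W W   [S ::= W W]
W W ⇒ tree W W   [W ::= tree W]
tree W W ⇒ tree tree W W   [W ::= tree W]
tree tree W W ⇒ tree tree tree W W   [W ::= tree W]
tree tree tree W W ⇒ tree tree tree tree W W   [W ::= tree W]
tree tree tree tree W W ⇒ tree tree tree tree tree W W   [W ::= tree W]
tree tree tree tree tree W W ⇒ tree tree tree tree tree tree W W   [W ::= tree W]
tree tree tree tree tree tree W W ⇒ tree tree tree tree tree tree tree W W   [W ::= tree W]
tree tree tree tree tree tree tree W W ⇒ tree tree tree tree tree tree tree tree W W   [W ::= tree W]
tree tree tree tree tree tree tree tree W W ⇒ tree tree tree tree tree tree tree tree tree W W   [W ::= tree W]
tree tree tree tree tree tree tree tree tree W W ⇒ tree tree tree tree tree tree tree tree tree tree W   [W ::= tree]
tree tree tree tree tree tree tree tree tree tree W ⇒ tree tree tree tree tree tree tree tree tree tree tree   [W ::= tree]

S ⇒ W W ⇒ tree W W ⇒ tree tree W W ⇒ tree tree tree W W ⇒ tree tree tree tree W W ⇒ tree tree tree tree tree W W ⇒ tree tree tree tree tree tree W W ⇒ tree tree tree tree tree tree tree W W ⇒ tree tree tree tree tree tree tree tree W W ⇒ tree tree tree tree tree tree tree tree tree W W ⇒ tree tree tree tree tree tree tree tree tree tree W ⇒ tree tree tree tree tree tree tree tree tree tree tree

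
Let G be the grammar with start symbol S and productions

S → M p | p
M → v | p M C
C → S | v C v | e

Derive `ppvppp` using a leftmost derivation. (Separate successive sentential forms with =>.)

S => Mp => pMCp => ppMCCp => ppvCCp => ppvSCp => ppvpCp => ppvpSp => ppvppp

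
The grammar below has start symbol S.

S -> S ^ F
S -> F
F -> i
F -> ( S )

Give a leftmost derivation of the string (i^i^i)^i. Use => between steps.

S => S^F => F^F => (S)^F => (S^F)^F => (S^F^F)^F => (F^F^F)^F => (i^F^F)^F => (i^i^F)^F => (i^i^i)^F => (i^i^i)^i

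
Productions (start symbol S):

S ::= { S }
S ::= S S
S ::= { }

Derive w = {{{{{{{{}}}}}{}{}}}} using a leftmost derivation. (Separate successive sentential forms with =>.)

S => {S} => {{S}} => {{{S}}} => {{{SS}}} => {{{{S}S}}} => {{{{{S}}S}}} => {{{{{{S}}}S}}} => {{{{{{{S}}}}S}}} => {{{{{{{{}}}}}S}}} => {{{{{{{{}}}}}SS}}} => {{{{{{{{}}}}}{}S}}} => {{{{{{{{}}}}}{}{}}}}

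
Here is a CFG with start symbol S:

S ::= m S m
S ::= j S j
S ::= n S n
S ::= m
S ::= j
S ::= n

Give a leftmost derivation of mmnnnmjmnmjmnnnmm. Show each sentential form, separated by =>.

S => mSm   [S ::= m S m]
mSm => mmSmm   [S ::= m S m]
mmSmm => mmnSnmm   [S ::= n S n]
mmnSnmm => mmnnSnnmm   [S ::= n S n]
mmnnSnnmm => mmnnnSnnnmm   [S ::= n S n]
mmnnnSnnnmm => mmnnnmSmnnnmm   [S ::= m S m]
mmnnnmSmnnnmm => mmnnnmjSjmnnnmm   [S ::= j S j]
mmnnnmjSjmnnnmm => mmnnnmjmSmjmnnnmm   [S ::= m S m]
mmnnnmjmSmjmnnnmm => mmnnnmjmnmjmnnnmm   [S ::= n]

S => mSm => mmSmm => mmnSnmm => mmnnSnnmm => mmnnnSnnnmm => mmnnnmSmnnnmm => mmnnnmjSjmnnnmm => mmnnnmjmSmjmnnnmm => mmnnnmjmnmjmnnnmm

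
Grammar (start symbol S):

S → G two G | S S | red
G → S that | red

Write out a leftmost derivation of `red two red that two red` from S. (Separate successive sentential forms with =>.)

S => G two G => S that two G => G two G that two G => red two G that two G => red two red that two G => red two red that two red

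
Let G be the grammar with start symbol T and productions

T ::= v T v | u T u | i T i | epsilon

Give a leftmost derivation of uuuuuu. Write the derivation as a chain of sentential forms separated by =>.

T=>uTu=>uuTuu=>uuuTuuu=>uuuuuu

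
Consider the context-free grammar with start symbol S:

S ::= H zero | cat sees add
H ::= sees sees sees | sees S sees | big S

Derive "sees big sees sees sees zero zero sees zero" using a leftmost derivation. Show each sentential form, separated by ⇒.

S ⇒ H zero ⇒ sees S sees zero ⇒ sees H zero sees zero ⇒ sees big S zero sees zero ⇒ sees big H zero zero sees zero ⇒ sees big sees sees sees zero zero sees zero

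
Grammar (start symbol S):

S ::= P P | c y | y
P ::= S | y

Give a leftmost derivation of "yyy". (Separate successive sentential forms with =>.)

S => PP   [S ::= P P]
PP => yP   [P ::= y]
yP => yS   [P ::= S]
yS => yPP   [S ::= P P]
yPP => ySP   [P ::= S]
ySP => yyP   [S ::= y]
yyP => yyy   [P ::= y]

S => PP => yP => yS => yPP => ySP => yyP => yyy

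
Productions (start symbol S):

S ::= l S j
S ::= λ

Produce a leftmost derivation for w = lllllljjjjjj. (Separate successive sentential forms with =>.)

S => lSj   [S ::= l S j]
lSj => llSjj   [S ::= l S j]
llSjj => lllSjjj   [S ::= l S j]
lllSjjj => llllSjjjj   [S ::= l S j]
llllSjjjj => lllllSjjjjj   [S ::= l S j]
lllllSjjjjj => llllllSjjjjjj   [S ::= l S j]
llllllSjjjjjj => lllllljjjjjj   [S ::= λ]

S=>lSj=>llSjj=>lllSjjj=>llllSjjjj=>lllllSjjjjj=>llllllSjjjjjj=>lllllljjjjjj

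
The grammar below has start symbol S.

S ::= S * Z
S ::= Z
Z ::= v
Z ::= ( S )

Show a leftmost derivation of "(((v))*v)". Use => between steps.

S=>Z=>(S)=>(S*Z)=>(Z*Z)=>((S)*Z)=>((Z)*Z)=>(((S))*Z)=>(((Z))*Z)=>(((v))*Z)=>(((v))*v)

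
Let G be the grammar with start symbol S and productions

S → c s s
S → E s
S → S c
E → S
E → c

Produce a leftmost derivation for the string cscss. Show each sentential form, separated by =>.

S => Es => Ss => Ess => Sss => Scss => Escss => cscss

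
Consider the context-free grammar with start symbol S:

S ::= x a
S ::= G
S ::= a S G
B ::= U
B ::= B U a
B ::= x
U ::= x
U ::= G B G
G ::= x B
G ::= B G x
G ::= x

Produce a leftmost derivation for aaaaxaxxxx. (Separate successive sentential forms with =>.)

S => aSG => aaSGG => aaaSGGG => aaaaSGGGG => aaaaxaGGGG => aaaaxaxGGG => aaaaxaxxGG => aaaaxaxxxG => aaaaxaxxxx

S => aSG   [S ::= a S G]
aSG => aaSGG   [S ::= a S G]
aaSGG => aaaSGGG   [S ::= a S G]
aaaSGGG => aaaaSGGGG   [S ::= a S G]
aaaaSGGGG => aaaaxaGGGG   [S ::= x a]
aaaaxaGGGG => aaaaxaxGGG   [G ::= x]
aaaaxaxGGG => aaaaxaxxGG   [G ::= x]
aaaaxaxxGG => aaaaxaxxxG   [G ::= x]
aaaaxaxxxG => aaaaxaxxxx   [G ::= x]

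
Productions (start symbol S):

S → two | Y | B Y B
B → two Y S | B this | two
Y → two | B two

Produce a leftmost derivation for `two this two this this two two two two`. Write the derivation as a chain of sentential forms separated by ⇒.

S ⇒ B Y B   [S → B Y B]
B Y B ⇒ B this Y B   [B → B this]
B this Y B ⇒ two this Y B   [B → two]
two this Y B ⇒ two this B two B   [Y → B two]
two this B two B ⇒ two this B this two B   [B → B this]
two this B this two B ⇒ two this B this this two B   [B → B this]
two this B this this two B ⇒ two this two this this two B   [B → two]
two this two this this two B ⇒ two this two this this two two Y S   [B → two Y S]
two this two this this two two Y S ⇒ two this two this this two two two S   [Y → two]
two this two this this two two two S ⇒ two this two this this two two two two   [S → two]

S ⇒ B Y B ⇒ B this Y B ⇒ two this Y B ⇒ two this B two B ⇒ two this B this two B ⇒ two this B this this two B ⇒ two this two this this two B ⇒ two this two this this two two Y S ⇒ two this two this this two two two S ⇒ two this two this this two two two two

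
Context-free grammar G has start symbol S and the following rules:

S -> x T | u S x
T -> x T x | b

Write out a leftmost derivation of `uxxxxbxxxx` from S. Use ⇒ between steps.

S ⇒ uSx ⇒ uxTx ⇒ uxxTxx ⇒ uxxxTxxx ⇒ uxxxxTxxxx ⇒ uxxxxbxxxx

S ⇒ uSx   [S -> u S x]
uSx ⇒ uxTx   [S -> x T]
uxTx ⇒ uxxTxx   [T -> x T x]
uxxTxx ⇒ uxxxTxxx   [T -> x T x]
uxxxTxxx ⇒ uxxxxTxxxx   [T -> x T x]
uxxxxTxxxx ⇒ uxxxxbxxxx   [T -> b]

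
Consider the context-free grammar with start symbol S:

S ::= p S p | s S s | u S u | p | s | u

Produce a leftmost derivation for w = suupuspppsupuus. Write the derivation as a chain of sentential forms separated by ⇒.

S ⇒ sSs   [S ::= s S s]
sSs ⇒ suSus   [S ::= u S u]
suSus ⇒ suuSuus   [S ::= u S u]
suuSuus ⇒ suupSpuus   [S ::= p S p]
suupSpuus ⇒ suupuSupuus   [S ::= u S u]
suupuSupuus ⇒ suupusSsupuus   [S ::= s S s]
suupusSsupuus ⇒ suupuspSpsupuus   [S ::= p S p]
suupuspSpsupuus ⇒ suupuspppsupuus   [S ::= p]

S ⇒ sSs ⇒ suSus ⇒ suuSuus ⇒ suupSpuus ⇒ suupuSupuus ⇒ suupusSsupuus ⇒ suupuspSpsupuus ⇒ suupuspppsupuus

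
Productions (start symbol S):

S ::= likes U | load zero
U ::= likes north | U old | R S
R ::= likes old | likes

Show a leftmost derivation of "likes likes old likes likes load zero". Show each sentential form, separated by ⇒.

S ⇒ likes U ⇒ likes R S ⇒ likes likes old S ⇒ likes likes old likes U ⇒ likes likes old likes R S ⇒ likes likes old likes likes S ⇒ likes likes old likes likes load zero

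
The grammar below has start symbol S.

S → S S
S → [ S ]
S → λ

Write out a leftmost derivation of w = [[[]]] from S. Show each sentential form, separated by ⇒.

S ⇒ [S]   [S → [ S ]]
[S] ⇒ [SS]   [S → S S]
[SS] ⇒ [[S]S]   [S → [ S ]]
[[S]S] ⇒ [[SS]S]   [S → S S]
[[SS]S] ⇒ [[[S]S]S]   [S → [ S ]]
[[[S]S]S] ⇒ [[[]S]S]   [S → λ]
[[[]S]S] ⇒ [[[]]S]   [S → λ]
[[[]]S] ⇒ [[[]]]   [S → λ]

S⇒[S]⇒[SS]⇒[[S]S]⇒[[SS]S]⇒[[[S]S]S]⇒[[[]S]S]⇒[[[]]S]⇒[[[]]]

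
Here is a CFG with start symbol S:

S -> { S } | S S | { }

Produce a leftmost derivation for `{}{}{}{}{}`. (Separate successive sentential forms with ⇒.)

S ⇒ SS ⇒ SSS ⇒ SSSS ⇒ {}SSS ⇒ {}SSSS ⇒ {}{}SSS ⇒ {}{}{}SS ⇒ {}{}{}{}S ⇒ {}{}{}{}{}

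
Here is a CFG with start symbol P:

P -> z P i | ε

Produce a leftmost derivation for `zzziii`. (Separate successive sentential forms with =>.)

P => zPi => zzPii => zzzPiii => zzziii

P => zPi   [P -> z P i]
zPi => zzPii   [P -> z P i]
zzPii => zzzPiii   [P -> z P i]
zzzPiii => zzziii   [P -> ε]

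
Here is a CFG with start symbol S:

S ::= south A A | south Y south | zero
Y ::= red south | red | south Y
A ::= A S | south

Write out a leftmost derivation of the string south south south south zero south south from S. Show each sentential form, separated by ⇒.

S ⇒ south A A ⇒ south A S A ⇒ south south S A ⇒ south south south A A A ⇒ south south south A S A A ⇒ south south south south S A A ⇒ south south south south zero A A ⇒ south south south south zero south A ⇒ south south south south zero south south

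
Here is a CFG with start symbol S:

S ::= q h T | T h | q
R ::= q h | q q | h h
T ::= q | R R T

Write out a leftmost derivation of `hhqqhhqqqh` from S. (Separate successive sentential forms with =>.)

S => Th   [S ::= T h]
Th => RRTh   [T ::= R R T]
RRTh => hhRTh   [R ::= h h]
hhRTh => hhqqTh   [R ::= q q]
hhqqTh => hhqqRRTh   [T ::= R R T]
hhqqRRTh => hhqqhhRTh   [R ::= h h]
hhqqhhRTh => hhqqhhqqTh   [R ::= q q]
hhqqhhqqTh => hhqqhhqqqh   [T ::= q]

S => Th => RRTh => hhRTh => hhqqTh => hhqqRRTh => hhqqhhRTh => hhqqhhqqTh => hhqqhhqqqh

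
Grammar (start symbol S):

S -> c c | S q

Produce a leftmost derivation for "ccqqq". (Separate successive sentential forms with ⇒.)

S ⇒ Sq ⇒ Sqq ⇒ Sqqq ⇒ ccqqq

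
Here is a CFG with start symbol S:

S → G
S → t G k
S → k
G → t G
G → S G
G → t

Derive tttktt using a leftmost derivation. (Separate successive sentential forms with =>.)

S => G => SG => GG => SGG => GGG => tGG => ttGG => tttGG => tttSGG => tttkGG => tttktG => tttktt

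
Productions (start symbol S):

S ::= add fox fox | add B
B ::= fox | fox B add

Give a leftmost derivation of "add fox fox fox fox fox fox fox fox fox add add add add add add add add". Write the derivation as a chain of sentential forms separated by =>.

S => add B => add fox B add => add fox fox B add add => add fox fox fox B add add add => add fox fox fox fox B add add add add => add fox fox fox fox fox B add add add add add => add fox fox fox fox fox fox B add add add add add add => add fox fox fox fox fox fox fox B add add add add add add add => add fox fox fox fox fox fox fox fox B add add add add add add add add => add fox fox fox fox fox fox fox fox fox add add add add add add add add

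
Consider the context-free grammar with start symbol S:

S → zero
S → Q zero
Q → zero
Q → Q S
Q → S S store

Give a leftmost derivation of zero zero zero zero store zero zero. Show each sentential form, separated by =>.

S => Q zero   [S → Q zero]
Q zero => Q S zero   [Q → Q S]
Q S zero => zero S zero   [Q → zero]
zero S zero => zero Q zero zero   [S → Q zero]
zero Q zero zero => zero S S store zero zero   [Q → S S store]
zero S S store zero zero => zero Q zero S store zero zero   [S → Q zero]
zero Q zero S store zero zero => zero zero zero S store zero zero   [Q → zero]
zero zero zero S store zero zero => zero zero zero zero store zero zero   [S → zero]

S => Q zero => Q S zero => zero S zero => zero Q zero zero => zero S S store zero zero => zero Q zero S store zero zero => zero zero zero S store zero zero => zero zero zero zero store zero zero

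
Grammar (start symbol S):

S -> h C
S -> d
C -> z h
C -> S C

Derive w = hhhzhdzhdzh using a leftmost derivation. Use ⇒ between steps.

S ⇒ hC   [S -> h C]
hC ⇒ hSC   [C -> S C]
hSC ⇒ hhCC   [S -> h C]
hhCC ⇒ hhSCC   [C -> S C]
hhSCC ⇒ hhhCCC   [S -> h C]
hhhCCC ⇒ hhhzhCC   [C -> z h]
hhhzhCC ⇒ hhhzhSCC   [C -> S C]
hhhzhSCC ⇒ hhhzhdCC   [S -> d]
hhhzhdCC ⇒ hhhzhdzhC   [C -> z h]
hhhzhdzhC ⇒ hhhzhdzhSC   [C -> S C]
hhhzhdzhSC ⇒ hhhzhdzhdC   [S -> d]
hhhzhdzhdC ⇒ hhhzhdzhdzh   [C -> z h]

S⇒hC⇒hSC⇒hhCC⇒hhSCC⇒hhhCCC⇒hhhzhCC⇒hhhzhSCC⇒hhhzhdCC⇒hhhzhdzhC⇒hhhzhdzhSC⇒hhhzhdzhdC⇒hhhzhdzhdzh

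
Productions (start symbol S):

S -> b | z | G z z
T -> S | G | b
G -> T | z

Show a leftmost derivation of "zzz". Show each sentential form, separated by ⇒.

S ⇒ Gzz   [S -> G z z]
Gzz ⇒ Tzz   [G -> T]
Tzz ⇒ Szz   [T -> S]
Szz ⇒ zzz   [S -> z]

S ⇒ Gzz ⇒ Tzz ⇒ Szz ⇒ zzz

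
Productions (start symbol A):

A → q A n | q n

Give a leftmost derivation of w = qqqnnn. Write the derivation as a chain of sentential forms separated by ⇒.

A ⇒ qAn   [A → q A n]
qAn ⇒ qqAnn   [A → q A n]
qqAnn ⇒ qqqnnn   [A → q n]

A ⇒ qAn ⇒ qqAnn ⇒ qqqnnn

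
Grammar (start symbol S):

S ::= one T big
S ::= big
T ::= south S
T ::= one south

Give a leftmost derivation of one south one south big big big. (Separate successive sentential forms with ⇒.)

S ⇒ one T big   [S ::= one T big]
one T big ⇒ one south S big   [T ::= south S]
one south S big ⇒ one south one T big big   [S ::= one T big]
one south one T big big ⇒ one south one south S big big   [T ::= south S]
one south one south S big big ⇒ one south one south big big big   [S ::= big]

S ⇒ one T big ⇒ one south S big ⇒ one south one T big big ⇒ one south one south S big big ⇒ one south one south big big big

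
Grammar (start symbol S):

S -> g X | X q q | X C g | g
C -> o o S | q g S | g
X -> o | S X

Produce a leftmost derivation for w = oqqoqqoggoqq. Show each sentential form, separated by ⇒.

S ⇒ Xqq   [S -> X q q]
Xqq ⇒ SXqq   [X -> S X]
SXqq ⇒ XqqXqq   [S -> X q q]
XqqXqq ⇒ SXqqXqq   [X -> S X]
SXqqXqq ⇒ XqqXqqXqq   [S -> X q q]
XqqXqqXqq ⇒ oqqXqqXqq   [X -> o]
oqqXqqXqq ⇒ oqqoqqXqq   [X -> o]
oqqoqqXqq ⇒ oqqoqqSXqq   [X -> S X]
oqqoqqSXqq ⇒ oqqoqqXCgXqq   [S -> X C g]
oqqoqqXCgXqq ⇒ oqqoqqoCgXqq   [X -> o]
oqqoqqoCgXqq ⇒ oqqoqqoggXqq   [C -> g]
oqqoqqoggXqq ⇒ oqqoqqoggoqq   [X -> o]

S ⇒ Xqq ⇒ SXqq ⇒ XqqXqq ⇒ SXqqXqq ⇒ XqqXqqXqq ⇒ oqqXqqXqq ⇒ oqqoqqXqq ⇒ oqqoqqSXqq ⇒ oqqoqqXCgXqq ⇒ oqqoqqoCgXqq ⇒ oqqoqqoggXqq ⇒ oqqoqqoggoqq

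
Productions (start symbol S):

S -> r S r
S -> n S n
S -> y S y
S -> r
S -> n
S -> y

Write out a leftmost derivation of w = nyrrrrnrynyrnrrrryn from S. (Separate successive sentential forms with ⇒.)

S⇒nSn⇒nySyn⇒nyrSryn⇒nyrrSrryn⇒nyrrrSrrryn⇒nyrrrrSrrrryn⇒nyrrrrnSnrrrryn⇒nyrrrrnrSrnrrrryn⇒nyrrrrnrySyrnrrrryn⇒nyrrrrnrynyrnrrrryn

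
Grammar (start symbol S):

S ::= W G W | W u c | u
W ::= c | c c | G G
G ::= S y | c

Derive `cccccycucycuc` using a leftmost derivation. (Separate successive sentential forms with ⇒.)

S ⇒ Wuc ⇒ GGuc ⇒ SyGuc ⇒ WucyGuc ⇒ GGucyGuc ⇒ SyGucyGuc ⇒ WGWyGucyGuc ⇒ ccGWyGucyGuc ⇒ cccWyGucyGuc ⇒ cccccyGucyGuc ⇒ cccccycucyGuc ⇒ cccccycucycuc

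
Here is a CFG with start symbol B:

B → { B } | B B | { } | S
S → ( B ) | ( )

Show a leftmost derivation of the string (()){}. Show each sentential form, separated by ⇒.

B⇒BB⇒SB⇒(B)B⇒(S)B⇒(())B⇒(()){}

B ⇒ BB   [B → B B]
BB ⇒ SB   [B → S]
SB ⇒ (B)B   [S → ( B )]
(B)B ⇒ (S)B   [B → S]
(S)B ⇒ (())B   [S → ( )]
(())B ⇒ (()){}   [B → { }]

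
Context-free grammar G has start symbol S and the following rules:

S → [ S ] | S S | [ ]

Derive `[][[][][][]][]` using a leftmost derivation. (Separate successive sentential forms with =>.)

S => SS => SSS => []SS => [][S]S => [][SS]S => [][[]S]S => [][[]SS]S => [][[]SSS]S => [][[][]SS]S => [][[][][]S]S => [][[][][][]]S => [][[][][][]][]

S => SS   [S → S S]
SS => SSS   [S → S S]
SSS => []SS   [S → [ ]]
[]SS => [][S]S   [S → [ S ]]
[][S]S => [][SS]S   [S → S S]
[][SS]S => [][[]S]S   [S → [ ]]
[][[]S]S => [][[]SS]S   [S → S S]
[][[]SS]S => [][[]SSS]S   [S → S S]
[][[]SSS]S => [][[][]SS]S   [S → [ ]]
[][[][]SS]S => [][[][][]S]S   [S → [ ]]
[][[][][]S]S => [][[][][][]]S   [S → [ ]]
[][[][][][]]S => [][[][][][]][]   [S → [ ]]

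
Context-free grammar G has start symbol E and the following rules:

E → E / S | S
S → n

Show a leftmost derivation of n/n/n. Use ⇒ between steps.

E ⇒ E/S ⇒ E/S/S ⇒ S/S/S ⇒ n/S/S ⇒ n/n/S ⇒ n/n/n

E ⇒ E/S   [E → E / S]
E/S ⇒ E/S/S   [E → E / S]
E/S/S ⇒ S/S/S   [E → S]
S/S/S ⇒ n/S/S   [S → n]
n/S/S ⇒ n/n/S   [S → n]
n/n/S ⇒ n/n/n   [S → n]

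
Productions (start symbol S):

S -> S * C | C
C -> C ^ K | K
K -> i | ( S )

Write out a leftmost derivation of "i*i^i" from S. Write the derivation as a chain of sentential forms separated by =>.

S=>S*C=>C*C=>K*C=>i*C=>i*C^K=>i*K^K=>i*i^K=>i*i^i

S => S*C   [S -> S * C]
S*C => C*C   [S -> C]
C*C => K*C   [C -> K]
K*C => i*C   [K -> i]
i*C => i*C^K   [C -> C ^ K]
i*C^K => i*K^K   [C -> K]
i*K^K => i*i^K   [K -> i]
i*i^K => i*i^i   [K -> i]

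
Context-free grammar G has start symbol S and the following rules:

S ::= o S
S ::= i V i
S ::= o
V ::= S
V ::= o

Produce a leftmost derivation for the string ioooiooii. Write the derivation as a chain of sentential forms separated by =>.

S => iVi => iSi => ioSi => iooSi => ioooSi => ioooiVii => ioooiSii => ioooioSii => ioooiooii

S => iVi   [S ::= i V i]
iVi => iSi   [V ::= S]
iSi => ioSi   [S ::= o S]
ioSi => iooSi   [S ::= o S]
iooSi => ioooSi   [S ::= o S]
ioooSi => ioooiVii   [S ::= i V i]
ioooiVii => ioooiSii   [V ::= S]
ioooiSii => ioooioSii   [S ::= o S]
ioooioSii => ioooiooii   [S ::= o]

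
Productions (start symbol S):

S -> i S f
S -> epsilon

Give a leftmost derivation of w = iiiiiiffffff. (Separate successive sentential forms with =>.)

S=>iSf=>iiSff=>iiiSfff=>iiiiSffff=>iiiiiSfffff=>iiiiiiSffffff=>iiiiiiffffff

S => iSf   [S -> i S f]
iSf => iiSff   [S -> i S f]
iiSff => iiiSfff   [S -> i S f]
iiiSfff => iiiiSffff   [S -> i S f]
iiiiSffff => iiiiiSfffff   [S -> i S f]
iiiiiSfffff => iiiiiiSffffff   [S -> i S f]
iiiiiiSffffff => iiiiiiffffff   [S -> epsilon]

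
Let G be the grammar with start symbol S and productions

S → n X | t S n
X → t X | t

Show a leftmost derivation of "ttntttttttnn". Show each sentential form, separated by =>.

S => tSn => ttSnn => ttnXnn => ttntXnn => ttnttXnn => ttntttXnn => ttnttttXnn => ttntttttXnn => ttnttttttXnn => ttntttttttnn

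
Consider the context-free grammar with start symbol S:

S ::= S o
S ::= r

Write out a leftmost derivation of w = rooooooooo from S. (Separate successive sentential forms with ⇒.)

S ⇒ So   [S ::= S o]
So ⇒ Soo   [S ::= S o]
Soo ⇒ Sooo   [S ::= S o]
Sooo ⇒ Soooo   [S ::= S o]
Soooo ⇒ Sooooo   [S ::= S o]
Sooooo ⇒ Soooooo   [S ::= S o]
Soooooo ⇒ Sooooooo   [S ::= S o]
Sooooooo ⇒ Soooooooo   [S ::= S o]
Soooooooo ⇒ Sooooooooo   [S ::= S o]
Sooooooooo ⇒ rooooooooo   [S ::= r]

S ⇒ So ⇒ Soo ⇒ Sooo ⇒ Soooo ⇒ Sooooo ⇒ Soooooo ⇒ Sooooooo ⇒ Soooooooo ⇒ Sooooooooo ⇒ rooooooooo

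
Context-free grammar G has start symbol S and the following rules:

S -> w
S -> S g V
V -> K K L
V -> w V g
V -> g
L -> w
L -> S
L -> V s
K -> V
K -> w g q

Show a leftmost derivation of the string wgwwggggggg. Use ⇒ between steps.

S⇒SgV⇒SgVgV⇒SgVgVgV⇒wgVgVgV⇒wgwVggVgV⇒wgwwVgggVgV⇒wgwwggggVgV⇒wgwwggggggV⇒wgwwggggggg

S ⇒ SgV   [S -> S g V]
SgV ⇒ SgVgV   [S -> S g V]
SgVgV ⇒ SgVgVgV   [S -> S g V]
SgVgVgV ⇒ wgVgVgV   [S -> w]
wgVgVgV ⇒ wgwVggVgV   [V -> w V g]
wgwVggVgV ⇒ wgwwVgggVgV   [V -> w V g]
wgwwVgggVgV ⇒ wgwwggggVgV   [V -> g]
wgwwggggVgV ⇒ wgwwggggggV   [V -> g]
wgwwggggggV ⇒ wgwwggggggg   [V -> g]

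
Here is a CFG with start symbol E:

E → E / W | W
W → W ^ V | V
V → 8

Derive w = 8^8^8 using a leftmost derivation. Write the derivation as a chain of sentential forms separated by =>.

E=>W=>W^V=>W^V^V=>V^V^V=>8^V^V=>8^8^V=>8^8^8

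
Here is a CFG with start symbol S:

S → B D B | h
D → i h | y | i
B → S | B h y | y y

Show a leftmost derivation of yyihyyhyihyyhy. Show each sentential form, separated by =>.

S => BDB   [S → B D B]
BDB => yyDB   [B → y y]
yyDB => yyihB   [D → i h]
yyihB => yyihBhy   [B → B h y]
yyihBhy => yyihShy   [B → S]
yyihShy => yyihBDBhy   [S → B D B]
yyihBDBhy => yyihBhyDBhy   [B → B h y]
yyihBhyDBhy => yyihyyhyDBhy   [B → y y]
yyihyyhyDBhy => yyihyyhyihBhy   [D → i h]
yyihyyhyihBhy => yyihyyhyihyyhy   [B → y y]

S => BDB => yyDB => yyihB => yyihBhy => yyihShy => yyihBDBhy => yyihBhyDBhy => yyihyyhyDBhy => yyihyyhyihBhy => yyihyyhyihyyhy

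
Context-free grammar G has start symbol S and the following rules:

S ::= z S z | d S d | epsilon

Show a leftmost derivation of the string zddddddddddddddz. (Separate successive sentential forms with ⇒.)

S ⇒ zSz   [S ::= z S z]
zSz ⇒ zdSdz   [S ::= d S d]
zdSdz ⇒ zddSddz   [S ::= d S d]
zddSddz ⇒ zdddSdddz   [S ::= d S d]
zdddSdddz ⇒ zddddSddddz   [S ::= d S d]
zddddSddddz ⇒ zdddddSdddddz   [S ::= d S d]
zdddddSdddddz ⇒ zddddddSddddddz   [S ::= d S d]
zddddddSddddddz ⇒ zdddddddSdddddddz   [S ::= d S d]
zdddddddSdddddddz ⇒ zddddddddddddddz   [S ::= epsilon]

S ⇒ zSz ⇒ zdSdz ⇒ zddSddz ⇒ zdddSdddz ⇒ zddddSddddz ⇒ zdddddSdddddz ⇒ zddddddSddddddz ⇒ zdddddddSdddddddz ⇒ zddddddddddddddz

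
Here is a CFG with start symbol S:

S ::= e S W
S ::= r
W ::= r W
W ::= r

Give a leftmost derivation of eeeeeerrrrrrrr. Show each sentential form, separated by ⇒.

S ⇒ eSW ⇒ eeSWW ⇒ eeeSWWW ⇒ eeeeSWWWW ⇒ eeeeeSWWWWW ⇒ eeeeeeSWWWWWW ⇒ eeeeeerWWWWWW ⇒ eeeeeerrWWWWWW ⇒ eeeeeerrrWWWWW ⇒ eeeeeerrrrWWWW ⇒ eeeeeerrrrrWWW ⇒ eeeeeerrrrrrWW ⇒ eeeeeerrrrrrrW ⇒ eeeeeerrrrrrrr

S ⇒ eSW   [S ::= e S W]
eSW ⇒ eeSWW   [S ::= e S W]
eeSWW ⇒ eeeSWWW   [S ::= e S W]
eeeSWWW ⇒ eeeeSWWWW   [S ::= e S W]
eeeeSWWWW ⇒ eeeeeSWWWWW   [S ::= e S W]
eeeeeSWWWWW ⇒ eeeeeeSWWWWWW   [S ::= e S W]
eeeeeeSWWWWWW ⇒ eeeeeerWWWWWW   [S ::= r]
eeeeeerWWWWWW ⇒ eeeeeerrWWWWWW   [W ::= r W]
eeeeeerrWWWWWW ⇒ eeeeeerrrWWWWW   [W ::= r]
eeeeeerrrWWWWW ⇒ eeeeeerrrrWWWW   [W ::= r]
eeeeeerrrrWWWW ⇒ eeeeeerrrrrWWW   [W ::= r]
eeeeeerrrrrWWW ⇒ eeeeeerrrrrrWW   [W ::= r]
eeeeeerrrrrrWW ⇒ eeeeeerrrrrrrW   [W ::= r]
eeeeeerrrrrrrW ⇒ eeeeeerrrrrrrr   [W ::= r]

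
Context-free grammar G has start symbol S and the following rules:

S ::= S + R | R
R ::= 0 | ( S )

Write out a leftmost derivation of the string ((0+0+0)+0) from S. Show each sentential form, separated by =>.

S => R   [S ::= R]
R => (S)   [R ::= ( S )]
(S) => (S+R)   [S ::= S + R]
(S+R) => (R+R)   [S ::= R]
(R+R) => ((S)+R)   [R ::= ( S )]
((S)+R) => ((S+R)+R)   [S ::= S + R]
((S+R)+R) => ((S+R+R)+R)   [S ::= S + R]
((S+R+R)+R) => ((R+R+R)+R)   [S ::= R]
((R+R+R)+R) => ((0+R+R)+R)   [R ::= 0]
((0+R+R)+R) => ((0+0+R)+R)   [R ::= 0]
((0+0+R)+R) => ((0+0+0)+R)   [R ::= 0]
((0+0+0)+R) => ((0+0+0)+0)   [R ::= 0]

S=>R=>(S)=>(S+R)=>(R+R)=>((S)+R)=>((S+R)+R)=>((S+R+R)+R)=>((R+R+R)+R)=>((0+R+R)+R)=>((0+0+R)+R)=>((0+0+0)+R)=>((0+0+0)+0)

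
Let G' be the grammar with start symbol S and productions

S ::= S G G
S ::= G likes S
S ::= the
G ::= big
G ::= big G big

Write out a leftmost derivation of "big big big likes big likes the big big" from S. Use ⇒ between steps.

S ⇒ G likes S ⇒ big G big likes S ⇒ big big big likes S ⇒ big big big likes S G G ⇒ big big big likes G likes S G G ⇒ big big big likes big likes S G G ⇒ big big big likes big likes the G G ⇒ big big big likes big likes the big G ⇒ big big big likes big likes the big big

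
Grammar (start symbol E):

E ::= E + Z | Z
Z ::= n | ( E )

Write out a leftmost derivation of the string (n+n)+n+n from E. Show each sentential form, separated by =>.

E => E+Z => E+Z+Z => Z+Z+Z => (E)+Z+Z => (E+Z)+Z+Z => (Z+Z)+Z+Z => (n+Z)+Z+Z => (n+n)+Z+Z => (n+n)+n+Z => (n+n)+n+n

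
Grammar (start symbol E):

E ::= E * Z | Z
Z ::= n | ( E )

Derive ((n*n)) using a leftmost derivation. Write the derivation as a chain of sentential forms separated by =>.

E => Z => (E) => (Z) => ((E)) => ((E*Z)) => ((Z*Z)) => ((n*Z)) => ((n*n))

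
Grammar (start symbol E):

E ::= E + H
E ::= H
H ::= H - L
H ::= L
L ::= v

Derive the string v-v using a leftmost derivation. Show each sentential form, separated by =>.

E=>H=>H-L=>L-L=>v-L=>v-v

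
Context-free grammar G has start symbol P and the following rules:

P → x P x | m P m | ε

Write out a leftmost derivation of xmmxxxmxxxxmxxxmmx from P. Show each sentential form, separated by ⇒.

P ⇒ xPx   [P → x P x]
xPx ⇒ xmPmx   [P → m P m]
xmPmx ⇒ xmmPmmx   [P → m P m]
xmmPmmx ⇒ xmmxPxmmx   [P → x P x]
xmmxPxmmx ⇒ xmmxxPxxmmx   [P → x P x]
xmmxxPxxmmx ⇒ xmmxxxPxxxmmx   [P → x P x]
xmmxxxPxxxmmx ⇒ xmmxxxmPmxxxmmx   [P → m P m]
xmmxxxmPmxxxmmx ⇒ xmmxxxmxPxmxxxmmx   [P → x P x]
xmmxxxmxPxmxxxmmx ⇒ xmmxxxmxxPxxmxxxmmx   [P → x P x]
xmmxxxmxxPxxmxxxmmx ⇒ xmmxxxmxxxxmxxxmmx   [P → ε]

P⇒xPx⇒xmPmx⇒xmmPmmx⇒xmmxPxmmx⇒xmmxxPxxmmx⇒xmmxxxPxxxmmx⇒xmmxxxmPmxxxmmx⇒xmmxxxmxPxmxxxmmx⇒xmmxxxmxxPxxmxxxmmx⇒xmmxxxmxxxxmxxxmmx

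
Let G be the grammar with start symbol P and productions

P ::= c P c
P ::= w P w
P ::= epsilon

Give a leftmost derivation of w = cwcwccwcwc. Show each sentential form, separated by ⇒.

P ⇒ cPc   [P ::= c P c]
cPc ⇒ cwPwc   [P ::= w P w]
cwPwc ⇒ cwcPcwc   [P ::= c P c]
cwcPcwc ⇒ cwcwPwcwc   [P ::= w P w]
cwcwPwcwc ⇒ cwcwcPcwcwc   [P ::= c P c]
cwcwcPcwcwc ⇒ cwcwccwcwc   [P ::= epsilon]

P ⇒ cPc ⇒ cwPwc ⇒ cwcPcwc ⇒ cwcwPwcwc ⇒ cwcwcPcwcwc ⇒ cwcwccwcwc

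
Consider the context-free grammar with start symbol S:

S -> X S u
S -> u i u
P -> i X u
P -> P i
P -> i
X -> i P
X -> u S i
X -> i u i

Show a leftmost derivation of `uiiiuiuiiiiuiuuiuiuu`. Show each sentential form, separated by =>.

S => XSu   [S -> X S u]
XSu => uSiSu   [X -> u S i]
uSiSu => uXSuiSu   [S -> X S u]
uXSuiSu => uiPSuiSu   [X -> i P]
uiPSuiSu => uiPiSuiSu   [P -> P i]
uiPiSuiSu => uiPiiSuiSu   [P -> P i]
uiPiiSuiSu => uiPiiiSuiSu   [P -> P i]
uiPiiiSuiSu => uiPiiiiSuiSu   [P -> P i]
uiPiiiiSuiSu => uiiXuiiiiSuiSu   [P -> i X u]
uiiXuiiiiSuiSu => uiiiuiuiiiiSuiSu   [X -> i u i]
uiiiuiuiiiiSuiSu => uiiiuiuiiiiuiuuiSu   [S -> u i u]
uiiiuiuiiiiuiuuiSu => uiiiuiuiiiiuiuuiuiuu   [S -> u i u]

S=>XSu=>uSiSu=>uXSuiSu=>uiPSuiSu=>uiPiSuiSu=>uiPiiSuiSu=>uiPiiiSuiSu=>uiPiiiiSuiSu=>uiiXuiiiiSuiSu=>uiiiuiuiiiiSuiSu=>uiiiuiuiiiiuiuuiSu=>uiiiuiuiiiiuiuuiuiuu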